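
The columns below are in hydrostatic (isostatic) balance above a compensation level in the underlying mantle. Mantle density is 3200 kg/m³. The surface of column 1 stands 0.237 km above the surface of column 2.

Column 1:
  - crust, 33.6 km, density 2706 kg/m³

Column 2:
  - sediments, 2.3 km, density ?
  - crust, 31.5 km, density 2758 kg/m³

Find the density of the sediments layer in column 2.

2370 kg/m³

Take the compensation level at the base of the deeper column (depth z_c below the surface of column 1) and equate Σ ρ_i t_i down to z_c; mantle fills any gap and the z_c terms cancel.
Column 1: 33.6×2706 + (z_c − 33.6)×3200
Column 2: 0.237×0 + 2.3×ρ + 31.5×2758 + (z_c − 0.237 − 33.8)×3200
The z_c×3200 term appears on both sides and cancels. Collect the known terms of each column as K = Σ(ρt)_known − 3200 × (depth of known layers): K_1 = 90921.6 − 3200×33.6 = −16598.4; K_2 = 86877 − 3200×(0.237 + 33.8) = −22041.4.
Balance: K_1 = K_2 + 2.3×ρ, so ρ = (K_1 − K_2)/2.3 = 5443/2.3 = 2370 kg/m³.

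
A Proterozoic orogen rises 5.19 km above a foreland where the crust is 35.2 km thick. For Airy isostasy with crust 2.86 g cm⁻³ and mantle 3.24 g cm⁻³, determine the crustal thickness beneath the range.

79.5 km

Root depth r = h ρ_c / (ρ_m − ρ_c) = 5.19 km × 2.86 / 0.38 = 39.06 km.
Total thickness = T + h + r = 35.2 km + 5.19 km + 39.06 km = 79.5 km.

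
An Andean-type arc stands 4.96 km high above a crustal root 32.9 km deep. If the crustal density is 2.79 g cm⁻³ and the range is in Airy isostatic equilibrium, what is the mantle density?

Airy balance: ρ_c h = (ρ_m − ρ_c) r → ρ_m = ρ_c (1 + h/r).
ρ_m = 2.79 × (1 + 4.96 km/32.9 km) = 3.21 g cm⁻³.

3.21 g cm⁻³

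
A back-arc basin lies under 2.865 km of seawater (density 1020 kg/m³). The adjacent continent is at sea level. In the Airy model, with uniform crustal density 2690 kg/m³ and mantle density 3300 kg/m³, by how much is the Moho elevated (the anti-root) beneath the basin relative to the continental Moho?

In Airy isostatic equilibrium: replacing crust with seawater at the top is compensated by replacing crust with mantle at the base: d (ρ_c − ρ_w) = a (ρ_m − ρ_c).
a = d (ρ_c − ρ_w)/(ρ_m − ρ_c) = 2.865 km × 1670/610 = 7.84 km.

7.84 km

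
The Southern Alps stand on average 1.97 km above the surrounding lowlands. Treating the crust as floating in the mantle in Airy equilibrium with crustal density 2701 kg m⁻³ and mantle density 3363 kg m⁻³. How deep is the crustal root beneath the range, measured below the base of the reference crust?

Balancing pressure at the compensation depth: the weight of the topography is balanced by the buoyancy of the root, ρ_c h = (ρ_m − ρ_c) r.
r = h · ρ_c / (ρ_m − ρ_c) = 1.97 km × 2701 / (3363 − 2701) = 8.04 km.

8.04 km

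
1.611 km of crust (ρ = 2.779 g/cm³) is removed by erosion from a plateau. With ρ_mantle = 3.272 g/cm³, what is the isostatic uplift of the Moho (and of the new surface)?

1.37 km

Unloading: uplift u = e ρ_c/ρ_m = 1.611 km × 2.779/3.272 = 1.37 km.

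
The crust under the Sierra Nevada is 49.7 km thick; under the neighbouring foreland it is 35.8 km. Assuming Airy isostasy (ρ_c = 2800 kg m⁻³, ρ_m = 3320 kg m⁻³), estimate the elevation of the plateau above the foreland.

Excess crust Δ = 49.7 km − 35.8 km = 13.9 km, split between elevation h and root r with h + r = Δ.
Airy balance ρ_c h = (ρ_m − ρ_c) r gives r = h ρ_c/(ρ_m − ρ_c), so h (1 + ρ_c/(ρ_m − ρ_c)) = Δ, i.e. h = Δ (ρ_m − ρ_c)/ρ_m.
h = 13.9 km × 520/3320 = 2.18 km.

2.18 km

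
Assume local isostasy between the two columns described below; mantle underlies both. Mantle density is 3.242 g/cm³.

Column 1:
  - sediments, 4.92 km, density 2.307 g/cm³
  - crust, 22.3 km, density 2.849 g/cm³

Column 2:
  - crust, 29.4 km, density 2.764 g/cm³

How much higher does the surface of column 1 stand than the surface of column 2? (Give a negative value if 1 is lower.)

−0.213 km

For any compensation level in the mantle, the mantle terms cancel and isostasy reduces to e = (Σt_1 − Σt_2) − (Σ(ρt)_1 − Σ(ρt)_2) / ρ_m.
Σt_1 = 27.22 km; Σt_2 = 29.4 km; Σ(ρt)_1 = 74.88314; Σ(ρt)_2 = 81.2616 (in km·g/cm³).
e = (27.22 − 29.4) − (74.88314 − 81.2616) / 3.242 = −0.213 km.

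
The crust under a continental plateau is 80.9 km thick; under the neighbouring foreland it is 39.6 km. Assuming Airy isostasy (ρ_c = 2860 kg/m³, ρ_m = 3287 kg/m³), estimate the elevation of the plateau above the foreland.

Excess crust Δ = 80.9 km − 39.6 km = 41.3 km, split between elevation h and root r with h + r = Δ.
Airy balance ρ_c h = (ρ_m − ρ_c) r gives r = h ρ_c/(ρ_m − ρ_c), so h (1 + ρ_c/(ρ_m − ρ_c)) = Δ, i.e. h = Δ (ρ_m − ρ_c)/ρ_m.
h = 41.3 km × 427/3287 = 5.37 km.

5.37 km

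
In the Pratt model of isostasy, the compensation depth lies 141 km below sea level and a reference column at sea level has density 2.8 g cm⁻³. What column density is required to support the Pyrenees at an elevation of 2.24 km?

2.76 g cm⁻³

Pratt balance: ρ_ref D = ρ (D + h).
ρ = ρ_ref D/(D + h) = 2.8 × 141 km/(141 km + 2.24 km) = 2.76 g cm⁻³.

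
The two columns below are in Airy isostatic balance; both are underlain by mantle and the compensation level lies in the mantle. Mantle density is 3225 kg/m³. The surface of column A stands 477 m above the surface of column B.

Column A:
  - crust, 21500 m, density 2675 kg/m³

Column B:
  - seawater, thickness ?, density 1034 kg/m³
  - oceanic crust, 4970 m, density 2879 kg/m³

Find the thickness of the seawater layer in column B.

3910 m

Take the compensation level at the base of the deeper column (depth z_c below the surface of column A) and equate Σ ρ_i t_i down to z_c; mantle fills any gap and the z_c terms cancel.
Column A: 21500×2675 + (z_c − 21500)×3225
Column B: 477×0 + x×1034 + 4970×2879 + (z_c − 477 − 4970 − x)×3225
The z_c×3225 term appears on both sides and cancels. Collect the known terms of each column as K = Σ(ρt)_known − 3225 × (depth of known layers): K_A = 57512500 − 3225×21500 = −11825000; K_B = 14308630 − 3225×(477 + 4970) = −3257945.
Balance: K_A = K_B − x×(3225 − 1034), so x = (K_B − K_A)/(3225 − 1034) = 8567060/2191 = 3910 m.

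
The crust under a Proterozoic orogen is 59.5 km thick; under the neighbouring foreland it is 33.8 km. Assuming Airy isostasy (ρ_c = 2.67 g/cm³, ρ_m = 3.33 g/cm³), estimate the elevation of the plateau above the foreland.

Excess crust Δ = 59.5 km − 33.8 km = 25.7 km, split between elevation h and root r with h + r = Δ.
Airy balance ρ_c h = (ρ_m − ρ_c) r gives r = h ρ_c/(ρ_m − ρ_c), so h (1 + ρ_c/(ρ_m − ρ_c)) = Δ, i.e. h = Δ (ρ_m − ρ_c)/ρ_m.
h = 25.7 km × 0.66/3.33 = 5.09 km.

5.09 km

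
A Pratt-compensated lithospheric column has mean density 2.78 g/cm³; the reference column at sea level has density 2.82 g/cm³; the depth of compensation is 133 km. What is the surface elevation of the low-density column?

ρ_ref D = ρ (D + h) → h = D (ρ_ref − ρ)/ρ.
h = 133 km × (2.82 − 2.78)/2.78 = 1.91 km.

1.91 km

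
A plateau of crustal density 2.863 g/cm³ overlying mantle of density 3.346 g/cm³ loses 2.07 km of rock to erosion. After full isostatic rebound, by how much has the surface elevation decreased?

0.299 km

Rebound u = e ρ_c/ρ_m = 2.07 km × 2.863/3.346 = 1.771 km.
Net surface drop = e − u = 2.07 km − 1.771 km = e (ρ_m − ρ_c)/ρ_m = 0.299 km.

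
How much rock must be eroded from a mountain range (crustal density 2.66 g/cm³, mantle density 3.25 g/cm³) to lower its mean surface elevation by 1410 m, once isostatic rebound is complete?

7770 m

Net drop Δ = e − u = e − e ρ_c/ρ_m = e (ρ_m − ρ_c)/ρ_m.
e = Δ ρ_m/(ρ_m − ρ_c) = 1410 m × 3.25/0.59 = 7770 m.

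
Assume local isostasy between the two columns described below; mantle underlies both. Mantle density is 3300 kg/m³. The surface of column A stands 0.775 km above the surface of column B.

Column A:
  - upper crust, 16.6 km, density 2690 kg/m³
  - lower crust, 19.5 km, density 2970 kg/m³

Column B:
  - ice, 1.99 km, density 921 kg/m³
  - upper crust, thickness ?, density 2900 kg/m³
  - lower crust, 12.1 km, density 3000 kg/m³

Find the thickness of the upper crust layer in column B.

14.1 km

Take the compensation level at the base of the deeper column (depth z_c below the surface of column A) and equate Σ ρ_i t_i down to z_c; mantle fills any gap and the z_c terms cancel.
Column A: 16.6×2690 + 19.5×2970 + (z_c − 36.1)×3300
Column B: 0.775×0 + 1.99×921 + x×2900 + 12.1×3000 + (z_c − 0.775 − 14.09 − x)×3300
The z_c×3300 term appears on both sides and cancels. Collect the known terms of each column as K = Σ(ρt)_known − 3300 × (depth of known layers): K_A = 102569 − 3300×36.1 = −16561; K_B = 38132.79 − 3300×(0.775 + 14.09) = −10921.71.
Balance: K_A = K_B − x×(3300 − 2900), so x = (K_B − K_A)/(3300 − 2900) = 5639.29/400 = 14.1 km.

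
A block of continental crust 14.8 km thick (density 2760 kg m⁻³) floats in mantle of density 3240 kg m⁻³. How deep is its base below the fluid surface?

12.6 km

Draft d = t ρ_obj/ρ_fluid = 14.8 km × 2760/3240 = 12.6 km.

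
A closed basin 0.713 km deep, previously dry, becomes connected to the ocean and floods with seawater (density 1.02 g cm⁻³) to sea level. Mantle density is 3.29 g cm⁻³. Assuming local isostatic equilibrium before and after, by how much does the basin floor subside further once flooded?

After flooding the water column is d + s deep. Its weight must equal the weight of mantle displaced by the extra subsidence s: (d + s) ρ_w = s ρ_m.
s = d ρ_w / (ρ_m − ρ_w) = 0.713 km × 1.02/(3.29 − 1.02) = 0.32 km.

0.32 km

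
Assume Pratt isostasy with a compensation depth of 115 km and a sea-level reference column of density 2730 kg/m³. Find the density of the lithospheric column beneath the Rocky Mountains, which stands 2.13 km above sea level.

2680 kg/m³

Pratt balance: ρ_ref D = ρ (D + h).
ρ = ρ_ref D/(D + h) = 2730 × 115 km/(115 km + 2.13 km) = 2680 kg/m³.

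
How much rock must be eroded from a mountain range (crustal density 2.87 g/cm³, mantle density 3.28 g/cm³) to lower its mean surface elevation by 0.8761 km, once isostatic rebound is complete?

Net drop Δ = e − u = e − e ρ_c/ρ_m = e (ρ_m − ρ_c)/ρ_m.
e = Δ ρ_m/(ρ_m − ρ_c) = 0.8761 km × 3.28/0.41 = 7.01 km.

7.01 km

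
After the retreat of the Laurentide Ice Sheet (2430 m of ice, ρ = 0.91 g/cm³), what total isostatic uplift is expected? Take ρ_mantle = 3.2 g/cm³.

691 m

Removing the load lets mantle flow back in; uplift u satisfies ρ_ice t = ρ_m u.
u = t ρ_ice/ρ_m = 2430 m × 0.91/3.2 = 691 m.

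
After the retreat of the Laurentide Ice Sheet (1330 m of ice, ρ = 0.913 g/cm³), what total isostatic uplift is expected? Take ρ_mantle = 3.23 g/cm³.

376 m

Removing the load lets mantle flow back in; uplift u satisfies ρ_ice t = ρ_m u.
u = t ρ_ice/ρ_m = 1330 m × 0.913/3.23 = 376 m.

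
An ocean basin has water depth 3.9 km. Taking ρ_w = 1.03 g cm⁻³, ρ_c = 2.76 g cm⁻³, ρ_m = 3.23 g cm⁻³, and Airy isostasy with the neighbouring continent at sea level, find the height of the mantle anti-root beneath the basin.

In Airy isostatic equilibrium: replacing crust with seawater at the top is compensated by replacing crust with mantle at the base: d (ρ_c − ρ_w) = a (ρ_m − ρ_c).
a = d (ρ_c − ρ_w)/(ρ_m − ρ_c) = 3.9 km × 1.73/0.47 = 14.4 km.

14.4 km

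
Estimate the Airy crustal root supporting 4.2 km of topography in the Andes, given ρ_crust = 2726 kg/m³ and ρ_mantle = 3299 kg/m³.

Isostatic balance requires: the weight of the topography is balanced by the buoyancy of the root, ρ_c h = (ρ_m − ρ_c) r.
r = h · ρ_c / (ρ_m − ρ_c) = 4.2 km × 2726 / (3299 − 2726) = 20 km.

20 km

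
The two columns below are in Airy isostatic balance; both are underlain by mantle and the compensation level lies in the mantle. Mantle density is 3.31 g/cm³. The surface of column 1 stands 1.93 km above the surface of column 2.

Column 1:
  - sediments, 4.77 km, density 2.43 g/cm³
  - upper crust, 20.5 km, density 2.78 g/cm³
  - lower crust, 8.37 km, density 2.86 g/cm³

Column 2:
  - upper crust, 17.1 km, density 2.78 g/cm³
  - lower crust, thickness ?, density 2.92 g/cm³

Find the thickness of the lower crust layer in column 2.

8.66 km

Take the compensation level at the base of the deeper column (depth z_c below the surface of column 1) and equate Σ ρ_i t_i down to z_c; mantle fills any gap and the z_c terms cancel.
Column 1: 4.77×2.43 + 20.5×2.78 + 8.37×2.86 + (z_c − 33.64)×3.31
Column 2: 1.93×0 + 17.1×2.78 + x×2.92 + (z_c − 1.93 − 17.1 − x)×3.31
The z_c×3.31 term appears on both sides and cancels. Collect the known terms of each column as K = Σ(ρt)_known − 3.31 × (depth of known layers): K_1 = 92.5193 − 3.31×33.64 = −18.8291; K_2 = 47.538 − 3.31×(1.93 + 17.1) = −15.4513.
Balance: K_1 = K_2 − x×(3.31 − 2.92), so x = (K_2 − K_1)/(3.31 − 2.92) = 3.3778/0.39 = 8.66 km.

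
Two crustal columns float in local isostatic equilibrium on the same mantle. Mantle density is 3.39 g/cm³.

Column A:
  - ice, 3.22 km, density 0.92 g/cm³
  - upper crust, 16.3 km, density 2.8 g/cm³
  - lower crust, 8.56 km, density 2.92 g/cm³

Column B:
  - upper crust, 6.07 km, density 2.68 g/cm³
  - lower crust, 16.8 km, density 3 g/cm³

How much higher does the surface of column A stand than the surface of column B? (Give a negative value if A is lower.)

For any compensation level in the mantle, the mantle terms cancel and isostasy reduces to e = (Σt_A − Σt_B) − (Σ(ρt)_A − Σ(ρt)_B) / ρ_m.
Σt_A = 28.08 km; Σt_B = 22.87 km; Σ(ρt)_A = 73.5976; Σ(ρt)_B = 66.6676 (in km·g/cm³).
e = (28.08 − 22.87) − (73.5976 − 66.6676) / 3.39 = 3.17 km.

3.17 km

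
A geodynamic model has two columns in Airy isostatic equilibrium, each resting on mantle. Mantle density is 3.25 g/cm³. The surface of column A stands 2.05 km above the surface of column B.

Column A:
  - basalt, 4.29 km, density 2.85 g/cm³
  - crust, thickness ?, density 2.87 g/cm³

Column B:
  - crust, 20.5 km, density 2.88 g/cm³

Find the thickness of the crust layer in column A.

33 km

Take the compensation level at the base of the deeper column (depth z_c below the surface of column A) and equate Σ ρ_i t_i down to z_c; mantle fills any gap and the z_c terms cancel.
Column A: 4.29×2.85 + x×2.87 + (z_c − 4.29 − x)×3.25
Column B: 2.05×0 + 20.5×2.88 + (z_c − 2.05 − 20.5)×3.25
The z_c×3.25 term appears on both sides and cancels. Collect the known terms of each column as K = Σ(ρt)_known − 3.25 × (depth of known layers): K_A = 12.2265 − 3.25×4.29 = −1.716; K_B = 59.04 − 3.25×(2.05 + 20.5) = −14.2475.
Balance: K_A − x×(3.25 − 2.87) = K_B, so x = (K_A − K_B)/(3.25 − 2.87) = 12.5315/0.38 = 33 km.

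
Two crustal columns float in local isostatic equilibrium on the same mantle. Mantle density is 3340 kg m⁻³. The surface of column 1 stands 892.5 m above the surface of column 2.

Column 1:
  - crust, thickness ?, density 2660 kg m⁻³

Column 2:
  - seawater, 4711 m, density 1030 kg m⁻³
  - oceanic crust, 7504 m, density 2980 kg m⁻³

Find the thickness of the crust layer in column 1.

Take the compensation level at the base of the deeper column (depth z_c below the surface of column 1) and equate Σ ρ_i t_i down to z_c; mantle fills any gap and the z_c terms cancel.
Column 1: x×2660 + (z_c − 0 − x)×3340
Column 2: 892.5×0 + 4711×1030 + 7504×2980 + (z_c − 892.5 − 12215)×3340
The z_c×3340 term appears on both sides and cancels. Collect the known terms of each column as K = Σ(ρt)_known − 3340 × (depth of known layers): K_1 = 0 − 3340×0 = 0; K_2 = 27214250 − 3340×(892.5 + 12215) = −16564800.
Balance: K_1 − x×(3340 − 2660) = K_2, so x = (K_1 − K_2)/(3340 − 2660) = 16564800/680 = 24400 m.

24400 m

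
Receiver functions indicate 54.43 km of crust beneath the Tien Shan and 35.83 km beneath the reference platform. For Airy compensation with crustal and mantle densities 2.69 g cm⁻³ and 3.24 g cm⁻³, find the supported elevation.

3.16 km

Excess crust Δ = 54.43 km − 35.83 km = 18.6 km, split between elevation h and root r with h + r = Δ.
Airy balance ρ_c h = (ρ_m − ρ_c) r gives r = h ρ_c/(ρ_m − ρ_c), so h (1 + ρ_c/(ρ_m − ρ_c)) = Δ, i.e. h = Δ (ρ_m − ρ_c)/ρ_m.
h = 18.6 km × 0.55/3.24 = 3.16 km.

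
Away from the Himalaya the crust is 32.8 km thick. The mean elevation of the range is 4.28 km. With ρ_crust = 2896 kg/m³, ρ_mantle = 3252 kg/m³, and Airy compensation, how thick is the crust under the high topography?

71.9 km

Root depth r = h ρ_c / (ρ_m − ρ_c) = 4.28 km × 2896 / 356 = 34.82 km.
Total thickness = T + h + r = 32.8 km + 4.28 km + 34.82 km = 71.9 km.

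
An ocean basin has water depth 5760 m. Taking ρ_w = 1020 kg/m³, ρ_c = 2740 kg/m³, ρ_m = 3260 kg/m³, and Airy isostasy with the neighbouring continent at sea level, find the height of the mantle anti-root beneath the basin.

Balancing pressure at the compensation depth: replacing crust with seawater at the top is compensated by replacing crust with mantle at the base: d (ρ_c − ρ_w) = a (ρ_m − ρ_c).
a = d (ρ_c − ρ_w)/(ρ_m − ρ_c) = 5760 m × 1720/520 = 19100 m.

19100 m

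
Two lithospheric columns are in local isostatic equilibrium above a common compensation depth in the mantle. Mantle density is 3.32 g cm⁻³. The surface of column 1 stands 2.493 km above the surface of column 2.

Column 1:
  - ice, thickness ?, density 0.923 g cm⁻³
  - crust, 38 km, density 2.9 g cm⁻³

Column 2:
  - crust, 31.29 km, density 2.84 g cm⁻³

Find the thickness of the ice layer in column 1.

3.06 km

Take the compensation level at the base of the deeper column (depth z_c below the surface of column 1) and equate Σ ρ_i t_i down to z_c; mantle fills any gap and the z_c terms cancel.
Column 1: x×0.923 + 38×2.9 + (z_c − 38 − x)×3.32
Column 2: 2.493×0 + 31.29×2.84 + (z_c − 2.493 − 31.29)×3.32
The z_c×3.32 term appears on both sides and cancels. Collect the known terms of each column as K = Σ(ρt)_known − 3.32 × (depth of known layers): K_1 = 110.2 − 3.32×38 = −15.96; K_2 = 88.8636 − 3.32×(2.493 + 31.29) = −23.29596.
Balance: K_1 − x×(3.32 − 0.923) = K_2, so x = (K_1 − K_2)/(3.32 − 0.923) = 7.33596/2.397 = 3.06 km.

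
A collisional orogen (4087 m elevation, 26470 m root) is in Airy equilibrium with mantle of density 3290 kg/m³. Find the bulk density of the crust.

ρ_c h = (ρ_m − ρ_c) r → ρ_c (h + r) = ρ_m r → ρ_c = ρ_m r / (h + r).
ρ_c = 3290 × 26470 m / (4087 m + 26470 m) = 2850 kg/m³.

2850 kg/m³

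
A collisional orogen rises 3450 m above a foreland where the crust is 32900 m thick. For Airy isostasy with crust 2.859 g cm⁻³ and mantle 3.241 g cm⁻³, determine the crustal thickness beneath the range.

62200 m

Root depth r = h ρ_c / (ρ_m − ρ_c) = 3450 m × 2.859 / 0.382 = 25820 m.
Total thickness = T + h + r = 32900 m + 3450 m + 25820 m = 62200 m.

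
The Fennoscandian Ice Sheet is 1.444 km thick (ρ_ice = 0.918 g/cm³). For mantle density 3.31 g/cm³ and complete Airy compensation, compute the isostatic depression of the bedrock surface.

Balancing pressure at the compensation depth: the ice load ρ_ice t is balanced by mantle displaced below, ρ_m s.
s = t ρ_ice / ρ_m = 1.444 km × 0.918/3.31 = 0.4 km.

0.4 km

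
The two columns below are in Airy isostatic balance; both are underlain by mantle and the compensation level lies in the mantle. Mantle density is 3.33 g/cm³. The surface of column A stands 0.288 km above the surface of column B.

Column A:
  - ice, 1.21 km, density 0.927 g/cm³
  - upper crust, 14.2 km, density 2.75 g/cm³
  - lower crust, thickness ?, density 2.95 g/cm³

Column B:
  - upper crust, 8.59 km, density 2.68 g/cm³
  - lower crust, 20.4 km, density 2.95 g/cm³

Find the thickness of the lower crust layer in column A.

8.29 km

Take the compensation level at the base of the deeper column (depth z_c below the surface of column A) and equate Σ ρ_i t_i down to z_c; mantle fills any gap and the z_c terms cancel.
Column A: 1.21×0.927 + 14.2×2.75 + x×2.95 + (z_c − 15.41 − x)×3.33
Column B: 0.288×0 + 8.59×2.68 + 20.4×2.95 + (z_c − 0.288 − 28.99)×3.33
The z_c×3.33 term appears on both sides and cancels. Collect the known terms of each column as K = Σ(ρt)_known − 3.33 × (depth of known layers): K_A = 40.17167 − 3.33×15.41 = −11.14363; K_B = 83.2012 − 3.33×(0.288 + 28.99) = −14.29454.
Balance: K_A − x×(3.33 − 2.95) = K_B, so x = (K_A − K_B)/(3.33 − 2.95) = 3.15091/0.38 = 8.29 km.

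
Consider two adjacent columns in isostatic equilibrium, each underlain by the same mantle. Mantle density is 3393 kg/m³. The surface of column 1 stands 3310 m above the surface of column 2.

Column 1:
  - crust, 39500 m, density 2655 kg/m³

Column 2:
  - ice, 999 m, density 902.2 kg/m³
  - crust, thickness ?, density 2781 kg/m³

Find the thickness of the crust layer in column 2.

25200 m

Take the compensation level at the base of the deeper column (depth z_c below the surface of column 1) and equate Σ ρ_i t_i down to z_c; mantle fills any gap and the z_c terms cancel.
Column 1: 39500×2655 + (z_c − 39500)×3393
Column 2: 3310×0 + 999×902.2 + x×2781 + (z_c − 3310 − 999 − x)×3393
The z_c×3393 term appears on both sides and cancels. Collect the known terms of each column as K = Σ(ρt)_known − 3393 × (depth of known layers): K_1 = 104872500 − 3393×39500 = −29151000; K_2 = 901297.8 − 3393×(3310 + 999) = −13719139.2.
Balance: K_1 = K_2 − x×(3393 − 2781), so x = (K_2 − K_1)/(3393 − 2781) = 15431900/612 = 25200 m.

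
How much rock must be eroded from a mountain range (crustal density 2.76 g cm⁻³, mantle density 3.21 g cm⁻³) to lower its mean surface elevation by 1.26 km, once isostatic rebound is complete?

Net drop Δ = e − u = e − e ρ_c/ρ_m = e (ρ_m − ρ_c)/ρ_m.
e = Δ ρ_m/(ρ_m − ρ_c) = 1.26 km × 3.21/0.45 = 8.99 km.

8.99 km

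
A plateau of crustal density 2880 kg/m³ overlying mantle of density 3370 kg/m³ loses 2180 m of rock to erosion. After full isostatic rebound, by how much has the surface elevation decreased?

Rebound u = e ρ_c/ρ_m = 2180 m × 2880/3370 = 1863 m.
Net surface drop = e − u = 2180 m − 1863 m = e (ρ_m − ρ_c)/ρ_m = 317 m.

317 m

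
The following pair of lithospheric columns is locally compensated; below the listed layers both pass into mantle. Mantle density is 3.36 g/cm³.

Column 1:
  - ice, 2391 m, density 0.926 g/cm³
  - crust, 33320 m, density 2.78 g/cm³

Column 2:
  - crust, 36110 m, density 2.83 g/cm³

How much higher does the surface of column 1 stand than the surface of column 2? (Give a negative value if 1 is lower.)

1790 m

For any compensation level in the mantle, the mantle terms cancel and isostasy reduces to e = (Σt_1 − Σt_2) − (Σ(ρt)_1 − Σ(ρt)_2) / ρ_m.
Σt_1 = 35711 m; Σt_2 = 36110 m; Σ(ρt)_1 = 94843.666; Σ(ρt)_2 = 102191.3 (in m·g/cm³).
e = (35711 − 36110) − (94843.666 − 102191.3) / 3.36 = 1790 m.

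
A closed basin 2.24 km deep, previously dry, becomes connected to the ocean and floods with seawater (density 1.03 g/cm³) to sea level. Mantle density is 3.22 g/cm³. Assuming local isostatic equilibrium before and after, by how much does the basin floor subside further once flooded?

1.05 km

After flooding the water column is d + s deep. Its weight must equal the weight of mantle displaced by the extra subsidence s: (d + s) ρ_w = s ρ_m.
s = d ρ_w / (ρ_m − ρ_w) = 2.24 km × 1.03/(3.22 − 1.03) = 1.05 km.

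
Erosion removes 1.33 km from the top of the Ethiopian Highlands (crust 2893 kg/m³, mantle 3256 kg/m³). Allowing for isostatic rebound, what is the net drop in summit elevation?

0.148 km

Rebound u = e ρ_c/ρ_m = 1.33 km × 2893/3256 = 1.182 km.
Net surface drop = e − u = 1.33 km − 1.182 km = e (ρ_m − ρ_c)/ρ_m = 0.148 km.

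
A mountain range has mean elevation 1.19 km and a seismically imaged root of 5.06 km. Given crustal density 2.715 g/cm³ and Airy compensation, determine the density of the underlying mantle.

3.35 g/cm³

Airy balance: ρ_c h = (ρ_m − ρ_c) r → ρ_m = ρ_c (1 + h/r).
ρ_m = 2.715 × (1 + 1.19 km/5.06 km) = 3.35 g/cm³.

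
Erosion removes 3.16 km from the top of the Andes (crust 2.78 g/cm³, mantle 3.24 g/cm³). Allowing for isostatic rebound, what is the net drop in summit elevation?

0.449 km

Rebound u = e ρ_c/ρ_m = 3.16 km × 2.78/3.24 = 2.711 km.
Net surface drop = e − u = 3.16 km − 2.711 km = e (ρ_m − ρ_c)/ρ_m = 0.449 km.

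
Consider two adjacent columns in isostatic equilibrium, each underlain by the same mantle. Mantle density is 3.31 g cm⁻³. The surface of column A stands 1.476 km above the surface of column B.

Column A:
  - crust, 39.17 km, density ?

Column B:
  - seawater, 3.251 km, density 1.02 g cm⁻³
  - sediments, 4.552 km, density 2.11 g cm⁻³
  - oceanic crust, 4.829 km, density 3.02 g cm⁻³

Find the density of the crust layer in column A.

2.82 g cm⁻³

Take the compensation level at the base of the deeper column (depth z_c below the surface of column A) and equate Σ ρ_i t_i down to z_c; mantle fills any gap and the z_c terms cancel.
Column A: 39.17×ρ + (z_c − 39.17)×3.31
Column B: 1.476×0 + 3.251×1.02 + 4.552×2.11 + 4.829×3.02 + (z_c − 1.476 − 12.632)×3.31
The z_c×3.31 term appears on both sides and cancels. Collect the known terms of each column as K = Σ(ρt)_known − 3.31 × (depth of known layers): K_A = 0 − 3.31×39.17 = −129.6527; K_B = 27.50432 − 3.31×(1.476 + 12.632) = −19.19316.
Balance: K_A + 39.17×ρ = K_B, so ρ = (K_B − K_A)/39.17 = 110.46/39.17 = 2.82 g cm⁻³.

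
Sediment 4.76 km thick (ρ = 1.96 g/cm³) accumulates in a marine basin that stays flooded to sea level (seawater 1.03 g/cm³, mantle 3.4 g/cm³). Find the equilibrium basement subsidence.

Submarine loading: the sediment displaces seawater, and the subsidence is in turn flooded, so s (ρ_m − ρ_w) = t (ρ_sed − ρ_w).
s = 4.76 km × (1.96 − 1.03) / (3.4 − 1.03) = 1.87 km.

1.87 km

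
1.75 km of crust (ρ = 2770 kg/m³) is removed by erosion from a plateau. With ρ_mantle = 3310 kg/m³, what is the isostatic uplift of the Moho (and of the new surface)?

1.46 km

Unloading: uplift u = e ρ_c/ρ_m = 1.75 km × 2770/3310 = 1.46 km.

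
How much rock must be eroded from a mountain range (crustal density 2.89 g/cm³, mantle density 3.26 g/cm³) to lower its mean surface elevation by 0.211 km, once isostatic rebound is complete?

Net drop Δ = e − u = e − e ρ_c/ρ_m = e (ρ_m − ρ_c)/ρ_m.
e = Δ ρ_m/(ρ_m − ρ_c) = 0.211 km × 3.26/0.37 = 1.86 km.

1.86 km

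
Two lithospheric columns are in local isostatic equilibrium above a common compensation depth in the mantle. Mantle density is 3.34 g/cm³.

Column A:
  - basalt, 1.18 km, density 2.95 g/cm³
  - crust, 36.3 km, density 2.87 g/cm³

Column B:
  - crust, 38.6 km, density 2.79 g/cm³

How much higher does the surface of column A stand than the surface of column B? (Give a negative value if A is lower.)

For any compensation level in the mantle, the mantle terms cancel and isostasy reduces to e = (Σt_A − Σt_B) − (Σ(ρt)_A − Σ(ρt)_B) / ρ_m.
Σt_A = 37.48 km; Σt_B = 38.6 km; Σ(ρt)_A = 107.662; Σ(ρt)_B = 107.694 (in km·g/cm³).
e = (37.48 − 38.6) − (107.662 − 107.694) / 3.34 = −1.11 km.

−1.11 km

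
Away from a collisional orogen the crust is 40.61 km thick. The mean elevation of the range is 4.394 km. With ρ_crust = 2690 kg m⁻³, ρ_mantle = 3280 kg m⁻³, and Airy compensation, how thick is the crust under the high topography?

Root depth r = h ρ_c / (ρ_m − ρ_c) = 4.394 km × 2690 / 590 = 20.03 km.
Total thickness = T + h + r = 40.61 km + 4.394 km + 20.03 km = 65 km.

65 km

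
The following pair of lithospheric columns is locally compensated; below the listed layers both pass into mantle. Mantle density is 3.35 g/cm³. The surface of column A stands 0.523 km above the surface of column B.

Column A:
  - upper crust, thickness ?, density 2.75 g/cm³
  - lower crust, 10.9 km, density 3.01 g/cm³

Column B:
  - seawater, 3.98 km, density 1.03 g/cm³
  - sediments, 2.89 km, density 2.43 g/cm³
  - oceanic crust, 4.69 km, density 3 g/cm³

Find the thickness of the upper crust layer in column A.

Take the compensation level at the base of the deeper column (depth z_c below the surface of column A) and equate Σ ρ_i t_i down to z_c; mantle fills any gap and the z_c terms cancel.
Column A: x×2.75 + 10.9×3.01 + (z_c − 10.9 − x)×3.35
Column B: 0.523×0 + 3.98×1.03 + 2.89×2.43 + 4.69×3 + (z_c − 0.523 − 11.56)×3.35
The z_c×3.35 term appears on both sides and cancels. Collect the known terms of each column as K = Σ(ρt)_known − 3.35 × (depth of known layers): K_A = 32.809 − 3.35×10.9 = −3.706; K_B = 25.1921 − 3.35×(0.523 + 11.56) = −15.28595.
Balance: K_A − x×(3.35 − 2.75) = K_B, so x = (K_A − K_B)/(3.35 − 2.75) = 11.58/0.6 = 19.3 km.

19.3 km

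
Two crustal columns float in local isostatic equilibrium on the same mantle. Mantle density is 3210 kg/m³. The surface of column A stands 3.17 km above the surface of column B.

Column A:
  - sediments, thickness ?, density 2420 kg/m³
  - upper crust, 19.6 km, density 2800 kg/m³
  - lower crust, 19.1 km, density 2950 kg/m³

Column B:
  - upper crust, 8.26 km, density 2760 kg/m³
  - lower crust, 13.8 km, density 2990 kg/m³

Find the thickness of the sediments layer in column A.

4.97 km

Take the compensation level at the base of the deeper column (depth z_c below the surface of column A) and equate Σ ρ_i t_i down to z_c; mantle fills any gap and the z_c terms cancel.
Column A: x×2420 + 19.6×2800 + 19.1×2950 + (z_c − 38.7 − x)×3210
Column B: 3.17×0 + 8.26×2760 + 13.8×2990 + (z_c − 3.17 − 22.06)×3210
The z_c×3210 term appears on both sides and cancels. Collect the known terms of each column as K = Σ(ρt)_known − 3210 × (depth of known layers): K_A = 111225 − 3210×38.7 = −13002; K_B = 64059.6 − 3210×(3.17 + 22.06) = −16928.7.
Balance: K_A − x×(3210 − 2420) = K_B, so x = (K_A − K_B)/(3210 − 2420) = 3926.7/790 = 4.97 km.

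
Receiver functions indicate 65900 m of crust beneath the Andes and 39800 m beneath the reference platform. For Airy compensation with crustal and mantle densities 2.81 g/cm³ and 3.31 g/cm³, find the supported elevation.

3940 m

Excess crust Δ = 65900 m − 39800 m = 26100 m, split between elevation h and root r with h + r = Δ.
Airy balance ρ_c h = (ρ_m − ρ_c) r gives r = h ρ_c/(ρ_m − ρ_c), so h (1 + ρ_c/(ρ_m − ρ_c)) = Δ, i.e. h = Δ (ρ_m − ρ_c)/ρ_m.
h = 26100 m × 0.5/3.31 = 3940 m.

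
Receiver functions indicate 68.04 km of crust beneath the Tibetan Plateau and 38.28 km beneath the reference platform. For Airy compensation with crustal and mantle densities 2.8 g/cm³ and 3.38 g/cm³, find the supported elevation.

5.11 km

Excess crust Δ = 68.04 km − 38.28 km = 29.76 km, split between elevation h and root r with h + r = Δ.
Airy balance ρ_c h = (ρ_m − ρ_c) r gives r = h ρ_c/(ρ_m − ρ_c), so h (1 + ρ_c/(ρ_m − ρ_c)) = Δ, i.e. h = Δ (ρ_m − ρ_c)/ρ_m.
h = 29.76 km × 0.58/3.38 = 5.11 km.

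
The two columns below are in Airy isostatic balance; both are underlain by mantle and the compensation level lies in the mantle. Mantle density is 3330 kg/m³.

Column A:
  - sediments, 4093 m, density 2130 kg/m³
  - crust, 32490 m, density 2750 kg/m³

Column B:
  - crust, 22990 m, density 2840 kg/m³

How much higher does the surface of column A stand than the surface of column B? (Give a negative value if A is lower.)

3750 m

For any compensation level in the mantle, the mantle terms cancel and isostasy reduces to e = (Σt_A − Σt_B) − (Σ(ρt)_A − Σ(ρt)_B) / ρ_m.
Σt_A = 36583 m; Σt_B = 22990 m; Σ(ρt)_A = 98065590; Σ(ρt)_B = 65291600 (in m·kg/m³).
e = (36583 − 22990) − (98065590 − 65291600) / 3330 = 3750 m.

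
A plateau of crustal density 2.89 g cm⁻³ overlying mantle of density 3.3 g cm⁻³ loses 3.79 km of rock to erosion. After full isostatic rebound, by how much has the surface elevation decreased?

0.471 km

Rebound u = e ρ_c/ρ_m = 3.79 km × 2.89/3.3 = 3.319 km.
Net surface drop = e − u = 3.79 km − 3.319 km = e (ρ_m − ρ_c)/ρ_m = 0.471 km.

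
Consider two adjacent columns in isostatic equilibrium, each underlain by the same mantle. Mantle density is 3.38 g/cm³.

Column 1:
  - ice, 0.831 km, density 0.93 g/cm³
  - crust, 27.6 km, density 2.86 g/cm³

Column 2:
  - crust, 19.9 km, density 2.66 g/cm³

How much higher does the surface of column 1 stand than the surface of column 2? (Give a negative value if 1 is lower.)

0.609 km

For any compensation level in the mantle, the mantle terms cancel and isostasy reduces to e = (Σt_1 − Σt_2) − (Σ(ρt)_1 − Σ(ρt)_2) / ρ_m.
Σt_1 = 28.431 km; Σt_2 = 19.9 km; Σ(ρt)_1 = 79.70883; Σ(ρt)_2 = 52.934 (in km·g/cm³).
e = (28.431 − 19.9) − (79.70883 − 52.934) / 3.38 = 0.609 km.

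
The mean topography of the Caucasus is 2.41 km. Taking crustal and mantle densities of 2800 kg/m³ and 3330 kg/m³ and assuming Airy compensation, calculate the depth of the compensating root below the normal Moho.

Isostatic balance requires: the weight of the topography is balanced by the buoyancy of the root, ρ_c h = (ρ_m − ρ_c) r.
r = h · ρ_c / (ρ_m − ρ_c) = 2.41 km × 2800 / (3330 − 2800) = 12.7 km.

12.7 km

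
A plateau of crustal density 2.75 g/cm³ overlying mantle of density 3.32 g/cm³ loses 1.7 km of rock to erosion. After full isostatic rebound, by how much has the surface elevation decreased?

0.292 km

Rebound u = e ρ_c/ρ_m = 1.7 km × 2.75/3.32 = 1.408 km.
Net surface drop = e − u = 1.7 km − 1.408 km = e (ρ_m − ρ_c)/ρ_m = 0.292 km.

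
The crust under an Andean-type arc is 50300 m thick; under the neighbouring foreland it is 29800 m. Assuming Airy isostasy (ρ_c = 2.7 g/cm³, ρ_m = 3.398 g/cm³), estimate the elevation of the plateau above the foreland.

4210 m

Excess crust Δ = 50300 m − 29800 m = 20500 m, split between elevation h and root r with h + r = Δ.
Airy balance ρ_c h = (ρ_m − ρ_c) r gives r = h ρ_c/(ρ_m − ρ_c), so h (1 + ρ_c/(ρ_m − ρ_c)) = Δ, i.e. h = Δ (ρ_m − ρ_c)/ρ_m.
h = 20500 m × 0.698/3.398 = 4210 m.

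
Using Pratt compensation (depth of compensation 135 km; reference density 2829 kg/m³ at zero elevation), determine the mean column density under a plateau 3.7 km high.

2750 kg/m³

Pratt balance: ρ_ref D = ρ (D + h).
ρ = ρ_ref D/(D + h) = 2829 × 135 km/(135 km + 3.7 km) = 2750 kg/m³.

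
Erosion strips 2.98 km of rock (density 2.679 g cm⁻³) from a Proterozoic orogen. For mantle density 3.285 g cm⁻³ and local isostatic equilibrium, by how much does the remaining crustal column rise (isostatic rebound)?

Unloading: uplift u = e ρ_c/ρ_m = 2.98 km × 2.679/3.285 = 2.43 km.

2.43 km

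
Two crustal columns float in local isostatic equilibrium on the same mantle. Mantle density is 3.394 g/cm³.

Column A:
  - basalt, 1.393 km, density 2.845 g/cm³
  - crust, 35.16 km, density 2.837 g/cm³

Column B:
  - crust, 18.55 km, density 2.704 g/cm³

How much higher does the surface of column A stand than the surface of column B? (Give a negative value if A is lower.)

2.22 km

For any compensation level in the mantle, the mantle terms cancel and isostasy reduces to e = (Σt_A − Σt_B) − (Σ(ρt)_A − Σ(ρt)_B) / ρ_m.
Σt_A = 36.553 km; Σt_B = 18.55 km; Σ(ρt)_A = 103.712005; Σ(ρt)_B = 50.1592 (in km·g/cm³).
e = (36.553 − 18.55) − (103.712005 − 50.1592) / 3.394 = 2.22 km.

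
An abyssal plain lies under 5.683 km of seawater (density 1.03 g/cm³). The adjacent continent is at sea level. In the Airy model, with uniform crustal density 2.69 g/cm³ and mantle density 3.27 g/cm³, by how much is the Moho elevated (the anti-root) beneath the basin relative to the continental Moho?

16.3 km

By Archimedes' principle applied to the lithosphere: replacing crust with seawater at the top is compensated by replacing crust with mantle at the base: d (ρ_c − ρ_w) = a (ρ_m − ρ_c).
a = d (ρ_c − ρ_w)/(ρ_m − ρ_c) = 5.683 km × 1.66/0.58 = 16.3 km.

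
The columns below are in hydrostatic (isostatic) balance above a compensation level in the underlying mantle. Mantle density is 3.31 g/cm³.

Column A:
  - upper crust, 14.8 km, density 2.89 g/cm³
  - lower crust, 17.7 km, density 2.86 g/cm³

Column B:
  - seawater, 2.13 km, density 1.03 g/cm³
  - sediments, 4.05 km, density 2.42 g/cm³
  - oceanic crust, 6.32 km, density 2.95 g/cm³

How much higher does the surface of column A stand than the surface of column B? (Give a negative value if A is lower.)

1.04 km

For any compensation level in the mantle, the mantle terms cancel and isostasy reduces to e = (Σt_A − Σt_B) − (Σ(ρt)_A − Σ(ρt)_B) / ρ_m.
Σt_A = 32.5 km; Σt_B = 12.5 km; Σ(ρt)_A = 93.394; Σ(ρt)_B = 30.6389 (in km·g/cm³).
e = (32.5 − 12.5) − (93.394 − 30.6389) / 3.31 = 1.04 km.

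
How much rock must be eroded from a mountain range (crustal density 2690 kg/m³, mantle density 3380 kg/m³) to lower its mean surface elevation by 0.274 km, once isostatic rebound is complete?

1.34 km

Net drop Δ = e − u = e − e ρ_c/ρ_m = e (ρ_m − ρ_c)/ρ_m.
e = Δ ρ_m/(ρ_m − ρ_c) = 0.274 km × 3380/690 = 1.34 km.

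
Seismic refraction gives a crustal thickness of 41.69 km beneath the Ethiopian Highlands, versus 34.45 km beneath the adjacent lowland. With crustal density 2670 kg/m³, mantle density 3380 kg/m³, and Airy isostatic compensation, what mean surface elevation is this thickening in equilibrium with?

1.52 km

Excess crust Δ = 41.69 km − 34.45 km = 7.24 km, split between elevation h and root r with h + r = Δ.
Airy balance ρ_c h = (ρ_m − ρ_c) r gives r = h ρ_c/(ρ_m − ρ_c), so h (1 + ρ_c/(ρ_m − ρ_c)) = Δ, i.e. h = Δ (ρ_m − ρ_c)/ρ_m.
h = 7.24 km × 710/3380 = 1.52 km.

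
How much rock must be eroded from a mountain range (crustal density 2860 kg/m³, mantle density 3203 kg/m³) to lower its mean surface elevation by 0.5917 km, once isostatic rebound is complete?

5.53 km

Net drop Δ = e − u = e − e ρ_c/ρ_m = e (ρ_m − ρ_c)/ρ_m.
e = Δ ρ_m/(ρ_m − ρ_c) = 0.5917 km × 3203/343 = 5.53 km.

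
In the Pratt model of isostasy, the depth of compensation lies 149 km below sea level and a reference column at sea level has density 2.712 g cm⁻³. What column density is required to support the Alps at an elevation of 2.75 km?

Pratt balance: ρ_ref D = ρ (D + h).
ρ = ρ_ref D/(D + h) = 2.712 × 149 km/(149 km + 2.75 km) = 2.66 g cm⁻³.

2.66 g cm⁻³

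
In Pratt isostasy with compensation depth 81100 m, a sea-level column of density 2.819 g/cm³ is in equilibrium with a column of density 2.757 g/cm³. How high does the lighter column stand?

1820 m

ρ_ref D = ρ (D + h) → h = D (ρ_ref − ρ)/ρ.
h = 81100 m × (2.819 − 2.757)/2.757 = 1820 m.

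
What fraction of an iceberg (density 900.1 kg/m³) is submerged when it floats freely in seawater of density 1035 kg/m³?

Submerged fraction = ρ_obj/ρ_fluid = 900.1/1035 = 87%.

87%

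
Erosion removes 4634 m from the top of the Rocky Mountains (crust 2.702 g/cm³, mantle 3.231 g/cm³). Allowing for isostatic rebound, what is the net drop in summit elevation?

Rebound u = e ρ_c/ρ_m = 4634 m × 2.702/3.231 = 3875 m.
Net surface drop = e − u = 4634 m − 3875 m = e (ρ_m − ρ_c)/ρ_m = 759 m.

759 m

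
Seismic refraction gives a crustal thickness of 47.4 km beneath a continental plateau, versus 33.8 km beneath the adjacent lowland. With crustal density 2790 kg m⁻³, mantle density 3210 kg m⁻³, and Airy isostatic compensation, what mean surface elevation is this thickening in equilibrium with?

1.78 km

Excess crust Δ = 47.4 km − 33.8 km = 13.6 km, split between elevation h and root r with h + r = Δ.
Airy balance ρ_c h = (ρ_m − ρ_c) r gives r = h ρ_c/(ρ_m − ρ_c), so h (1 + ρ_c/(ρ_m − ρ_c)) = Δ, i.e. h = Δ (ρ_m − ρ_c)/ρ_m.
h = 13.6 km × 420/3210 = 1.78 km.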